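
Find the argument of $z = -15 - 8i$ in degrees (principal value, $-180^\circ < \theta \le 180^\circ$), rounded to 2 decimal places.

θ = arctan(b/a) = arctan(-8/-15) (quadrant-adjusted) = -151.93°


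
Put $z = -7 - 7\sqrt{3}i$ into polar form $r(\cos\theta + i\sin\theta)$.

r = |z| = sqrt(a^2 + b^2) = sqrt((-7)^2 + (-7*sqrt(3))^2) = sqrt(49 + 147) = sqrt(196) = 14
θ = arctan(b/a) = arctan(-12.1244/-7) (quadrant-adjusted) = 240°
z = 14(cos 240° + i sin 240°)


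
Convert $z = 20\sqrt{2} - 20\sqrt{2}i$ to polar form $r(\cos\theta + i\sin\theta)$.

r = |z| = sqrt(a^2 + b^2) = sqrt((20*sqrt(2))^2 + (-20*sqrt(2))^2) = sqrt(800 + 800) = sqrt(1600) = 40
θ = arctan(b/a) = arctan(-28.2843/28.2843) (quadrant-adjusted) = 315°
z = 40(cos 315° + i sin 315°)


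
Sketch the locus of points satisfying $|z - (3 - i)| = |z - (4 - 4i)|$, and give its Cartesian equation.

|z - z1| = |z - z2| means z is equidistant from z1 and z2,
i.e. the perpendicular bisector of the segment from (3, -1) to (4, -4) (midpoint (7/2, -5/2)).
With z = x + yi, square both sides:
(x - 3)^2 + (y - (-1))^2 = (x - 4)^2 + (y - (-4))^2
The x^2 and y^2 terms cancel: 2x + (-6)y = 32 - 10 = 22
Simplify: x - 3y = 11
Locus: Perpendicular bisector of the segment from (3, -1) to (4, -4): the line x - 3y = 11


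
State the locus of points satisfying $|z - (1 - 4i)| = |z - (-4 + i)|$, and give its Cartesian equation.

|z - z1| = |z - z2| means z is equidistant from z1 and z2,
i.e. the perpendicular bisector of the segment from (1, -4) to (-4, 1) (midpoint (-3/2, -3/2)).
With z = x + yi, square both sides:
(x - 1)^2 + (y - (-4))^2 = (x - (-4))^2 + (y - 1)^2
The x^2 and y^2 terms cancel: -10x + 10y = 17 - 17 = 0
Simplify: x - y = 0
Locus: Perpendicular bisector of the segment from (1, -4) to (-4, 1): the line x - y = 0


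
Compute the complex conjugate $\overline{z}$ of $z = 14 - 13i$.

If z = a + bi, then conjugate(z) = a - bi
conjugate(14 - 13i) = 14 + 13i


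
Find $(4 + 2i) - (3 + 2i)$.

(4 - 3) + (2 - 2)i = 1


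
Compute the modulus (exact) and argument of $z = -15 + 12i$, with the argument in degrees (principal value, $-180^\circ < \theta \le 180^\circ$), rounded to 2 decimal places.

|z| = sqrt((-15)^2 + 12^2) = sqrt(369)
arg(z) = arctan(b/a) = arctan(12/-15) (quadrant-adjusted) = 141.34°


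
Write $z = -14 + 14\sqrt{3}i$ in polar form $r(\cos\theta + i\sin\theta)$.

r = |z| = sqrt(a^2 + b^2) = sqrt((-14)^2 + (14*sqrt(3))^2) = sqrt(196 + 588) = sqrt(784) = 28
θ = arctan(b/a) = arctan(24.2487/-14) (quadrant-adjusted) = 120°
z = 28(cos 120° + i sin 120°)


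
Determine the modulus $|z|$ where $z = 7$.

|z| = sqrt(a^2 + b^2) = sqrt(7^2 + 0^2) = sqrt(49) = 7


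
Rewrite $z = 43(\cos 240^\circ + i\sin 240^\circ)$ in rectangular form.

a = r cos θ = 43 * -1/2 = -43/2
b = r sin θ = 43 * -sqrt(3)/2 = -43*sqrt(3)/2
z = -43/2 - (43*sqrt(3)/2)i


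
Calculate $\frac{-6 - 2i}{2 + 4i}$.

Multiply numerator and denominator by conjugate (2 - 4i):
= (-6 - 2i)(2 - 4i) / (2^2 + 4^2)
= (-20 + 20i) / 20
= -1 + i


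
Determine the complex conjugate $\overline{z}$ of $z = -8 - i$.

If z = a + bi, then conjugate(z) = a - bi
conjugate(-8 - i) = -8 + i


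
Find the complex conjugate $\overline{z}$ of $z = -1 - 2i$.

If z = a + bi, then conjugate(z) = a - bi
conjugate(-1 - 2i) = -1 + 2i


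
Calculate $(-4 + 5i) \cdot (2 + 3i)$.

(a1*a2 - b1*b2) + (a1*b2 + b1*a2)i
= (-8 - 15) + (-12 + 10)i
= -23 - 2i


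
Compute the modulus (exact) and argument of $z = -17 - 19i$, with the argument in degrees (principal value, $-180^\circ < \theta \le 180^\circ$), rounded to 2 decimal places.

|z| = sqrt((-17)^2 + (-19)^2) = sqrt(650)
arg(z) = arctan(b/a) = arctan(-19/-17) (quadrant-adjusted) = -131.82°


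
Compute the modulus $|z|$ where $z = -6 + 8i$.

|z| = sqrt(a^2 + b^2) = sqrt((-6)^2 + 8^2) = sqrt(100) = 10


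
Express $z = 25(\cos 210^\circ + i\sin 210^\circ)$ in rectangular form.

a = r cos θ = 25 * -sqrt(3)/2 = -25*sqrt(3)/2
b = r sin θ = 25 * -1/2 = -25/2
z = -25*sqrt(3)/2 - (25/2)i


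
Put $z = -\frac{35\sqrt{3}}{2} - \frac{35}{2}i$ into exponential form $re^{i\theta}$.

r = |z| = sqrt((-35*sqrt(3)/2)^2 + (-35/2)^2) = sqrt(3675/4 + 1225/4) = sqrt(1225) = 35
θ = arctan(b/a) = arctan(-17.5/-30.3109) (quadrant-adjusted) = -150° = -5π/6
z = 35e^(-i*5π/6)


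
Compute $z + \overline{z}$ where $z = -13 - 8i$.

z + conjugate(z) = (a + bi) + (a - bi) = 2a
= 2 * (-13) = -26


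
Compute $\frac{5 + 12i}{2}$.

Divisor is real, so divide each part by 2:
= 5/2 + 6i


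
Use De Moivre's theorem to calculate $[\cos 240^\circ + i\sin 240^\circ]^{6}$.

By De Moivre: z^n = r^n(cos(nθ) + i sin(nθ))
= 1^6(cos(6*240°) + i sin(6*240°))
= 1(cos 0° + i sin 0°)
= 1


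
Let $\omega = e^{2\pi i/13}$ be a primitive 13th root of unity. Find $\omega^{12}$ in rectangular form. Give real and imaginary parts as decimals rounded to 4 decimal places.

ω^12 = e^(2πi·12/13) = e^(i·24π/13)
= cos(24π/13) + i sin(24π/13)
= 0.8855 - 0.4647i


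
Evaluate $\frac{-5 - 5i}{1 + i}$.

Multiply numerator and denominator by conjugate (1 - i):
= (-5 - 5i)(1 - i) / (1^2 + 1^2)
= (-10) / 2
= -5


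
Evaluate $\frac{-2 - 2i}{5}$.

Divisor is real, so divide each part by 5:
= -2/5 - (2/5)i


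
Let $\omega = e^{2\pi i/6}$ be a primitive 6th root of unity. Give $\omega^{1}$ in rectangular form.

ω^1 = e^(2πi·1/6) = e^(i·1π/3)
= cos(1π/3) + i sin(1π/3)
= 1/2 + (sqrt(3)/2)i


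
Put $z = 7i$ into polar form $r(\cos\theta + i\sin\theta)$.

r = |z| = sqrt(a^2 + b^2) = sqrt((0)^2 + (7)^2) = sqrt(0 + 49) = sqrt(49) = 7
a = 0 and b > 0, so z lies on the positive imaginary axis: θ = 90°
z = 7(cos 90° + i sin 90°)


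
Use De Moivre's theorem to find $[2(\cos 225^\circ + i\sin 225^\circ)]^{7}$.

By De Moivre: z^n = r^n(cos(nθ) + i sin(nθ))
= 2^7(cos(7*225°) + i sin(7*225°))
= 128(cos 135° + i sin 135°)
= -64*sqrt(2) + 64*sqrt(2)i


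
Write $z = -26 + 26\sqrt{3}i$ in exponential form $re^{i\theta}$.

r = |z| = sqrt((-26)^2 + (26*sqrt(3))^2) = sqrt(676 + 2028) = sqrt(2704) = 52
θ = arctan(b/a) = arctan(45.0333/-26) (quadrant-adjusted) = 120° = 2π/3
z = 52e^(i*2π/3)


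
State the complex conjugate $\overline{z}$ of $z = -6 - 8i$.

If z = a + bi, then conjugate(z) = a - bi
conjugate(-6 - 8i) = -6 + 8i


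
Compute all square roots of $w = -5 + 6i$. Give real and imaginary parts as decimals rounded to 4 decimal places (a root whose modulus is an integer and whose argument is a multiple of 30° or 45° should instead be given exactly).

|w| = sqrt(61) ≈ 7.810250, arg(w) ≈ 129.805571°
Root modulus = sqrt(61)^(1/2) ≈ 2.794682
Root arguments: θ_k = (arg(w) + 360°k)/2 for k = 0, 1, ..., 1
Compute each root as (root modulus)(cos θ_k + i sin θ_k) using full-precision intermediates, then round to 4 decimal places.
Roots: 1.1854 + 2.5308i, -1.1854 - 2.5308i


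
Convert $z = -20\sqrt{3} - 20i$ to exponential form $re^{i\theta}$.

r = |z| = sqrt((-20*sqrt(3))^2 + (-20)^2) = sqrt(1200 + 400) = sqrt(1600) = 40
θ = arctan(b/a) = arctan(-20/-34.641) (quadrant-adjusted) = -150° = -5π/6
z = 40e^(-i*5π/6)


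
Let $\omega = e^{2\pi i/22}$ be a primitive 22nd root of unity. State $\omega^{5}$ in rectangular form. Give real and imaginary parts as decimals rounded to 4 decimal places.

ω^5 = e^(2πi·5/22) = e^(i·5π/11)
= cos(5π/11) + i sin(5π/11)
= 0.1423 + 0.9898i


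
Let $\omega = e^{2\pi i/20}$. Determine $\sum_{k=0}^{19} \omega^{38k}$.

Let ζ = ω^38 = e^(2πi·38/20). Since 20 ∤ 38, ζ ≠ 1.
Sum = Σ_{k=0}^{19} ζ^k = (ζ^20 - 1)/(ζ - 1) = (ω^{38·20} - 1)/(ζ - 1) = (1 - 1)/(ζ - 1) = 0


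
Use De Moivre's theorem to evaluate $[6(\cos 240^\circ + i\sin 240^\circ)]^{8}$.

By De Moivre: z^n = r^n(cos(nθ) + i sin(nθ))
= 6^8(cos(8*240°) + i sin(8*240°))
= 1679616(cos 120° + i sin 120°)
= -839808 + 839808*sqrt(3)i


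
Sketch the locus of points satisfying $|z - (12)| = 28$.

|z - z0| = r describes a circle centered at z0 with radius r
Here z0 = 12 and r = 28
Locus: Circle centered at (12, 0) with radius 28


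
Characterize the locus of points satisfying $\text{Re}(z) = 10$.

Re(z) = x where z = x + yi; the equation x = 10 is satisfied by all points with that x-coordinate
Locus: Vertical line x = 10


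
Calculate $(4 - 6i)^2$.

(a + bi)^2 = a^2 - b^2 + 2abi
= 4^2 - (-6)^2 + 2*4*(-6)i
= -20 - 48i


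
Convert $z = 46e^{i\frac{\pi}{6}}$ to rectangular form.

a = r cos θ = 46 * sqrt(3)/2 = 23*sqrt(3)
b = r sin θ = 46 * 1/2 = 23
z = 23*sqrt(3) + 23i


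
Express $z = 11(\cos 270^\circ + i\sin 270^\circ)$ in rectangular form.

a = r cos θ = 11 * 0 = 0
b = r sin θ = 11 * -1 = -11
z = -11i


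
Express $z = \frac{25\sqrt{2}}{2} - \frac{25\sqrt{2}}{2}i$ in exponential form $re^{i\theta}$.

r = |z| = sqrt((25*sqrt(2)/2)^2 + (-25*sqrt(2)/2)^2) = sqrt(625/2 + 625/2) = sqrt(625) = 25
θ = arctan(b/a) = arctan(-17.6777/17.6777) (quadrant-adjusted) = -45° = -π/4
z = 25e^(-i*π/4)


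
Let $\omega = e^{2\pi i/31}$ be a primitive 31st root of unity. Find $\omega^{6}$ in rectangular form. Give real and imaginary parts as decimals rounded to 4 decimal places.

ω^6 = e^(2πi·6/31) = e^(i·12π/31)
= cos(12π/31) + i sin(12π/31)
= 0.3473 + 0.9378i


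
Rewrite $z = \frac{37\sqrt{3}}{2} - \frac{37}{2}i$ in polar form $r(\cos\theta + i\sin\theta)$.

r = |z| = sqrt(a^2 + b^2) = sqrt((37*sqrt(3)/2)^2 + (-37/2)^2) = sqrt(4107/4 + 1369/4) = sqrt(1369) = 37
θ = arctan(b/a) = arctan(-18.5/32.0429) (quadrant-adjusted) = 330°
z = 37(cos 330° + i sin 330°)


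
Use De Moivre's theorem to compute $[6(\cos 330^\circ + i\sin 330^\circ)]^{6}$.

By De Moivre: z^n = r^n(cos(nθ) + i sin(nθ))
= 6^6(cos(6*330°) + i sin(6*330°))
= 46656(cos 180° + i sin 180°)
= -46656


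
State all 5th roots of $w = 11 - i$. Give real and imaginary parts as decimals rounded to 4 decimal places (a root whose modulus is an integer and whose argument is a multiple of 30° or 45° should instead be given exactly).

|w| = sqrt(122) ≈ 11.045361, arg(w) ≈ 354.805571°
Root modulus = sqrt(122)^(1/5) ≈ 1.616724
Root arguments: θ_k = (arg(w) + 360°k)/5 for k = 0, 1, ..., 4
Compute each root as (root modulus)(cos θ_k + i sin θ_k) using full-precision intermediates, then round to 4 decimal places.
Roots: 0.5274 + 1.5283i, -1.2905 + 0.9738i, -1.3250 - 0.9264i, 0.4716 - 1.5464i, 1.6165 - 0.0293i


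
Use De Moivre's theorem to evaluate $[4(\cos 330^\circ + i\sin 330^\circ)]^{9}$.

By De Moivre: z^n = r^n(cos(nθ) + i sin(nθ))
= 4^9(cos(9*330°) + i sin(9*330°))
= 262144(cos 90° + i sin 90°)
= 262144i


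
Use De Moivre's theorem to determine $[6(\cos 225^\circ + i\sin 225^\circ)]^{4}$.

By De Moivre: z^n = r^n(cos(nθ) + i sin(nθ))
= 6^4(cos(4*225°) + i sin(4*225°))
= 1296(cos 180° + i sin 180°)
= -1296


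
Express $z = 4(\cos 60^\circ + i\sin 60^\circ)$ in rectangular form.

a = r cos θ = 4 * 1/2 = 2
b = r sin θ = 4 * sqrt(3)/2 = 2*sqrt(3)
z = 2 + 2*sqrt(3)i


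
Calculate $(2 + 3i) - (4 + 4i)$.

(2 - 4) + (3 - 4)i = -2 - i


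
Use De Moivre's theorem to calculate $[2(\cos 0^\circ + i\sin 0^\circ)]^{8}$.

By De Moivre: z^n = r^n(cos(nθ) + i sin(nθ))
= 2^8(cos(8*0°) + i sin(8*0°))
= 256(cos 0° + i sin 0°)
= 256


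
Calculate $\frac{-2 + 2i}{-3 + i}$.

Multiply numerator and denominator by conjugate (-3 - i):
= (-2 + 2i)(-3 - i) / ((-3)^2 + 1^2)
= (8 - 4i) / 10
Divide through by 2: (4 - 2i) / 5
= 4/5 - (2/5)i


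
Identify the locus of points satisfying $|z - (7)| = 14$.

|z - z0| = r describes a circle centered at z0 with radius r
Here z0 = 7 and r = 14
Locus: Circle centered at (7, 0) with radius 14


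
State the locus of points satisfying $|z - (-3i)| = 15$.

|z - z0| = r describes a circle centered at z0 with radius r
Here z0 = -3i and r = 15
Locus: Circle centered at (0, -3) with radius 15


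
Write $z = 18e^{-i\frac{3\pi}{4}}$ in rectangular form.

a = r cos θ = 18 * -sqrt(2)/2 = -9*sqrt(2)
b = r sin θ = 18 * -sqrt(2)/2 = -9*sqrt(2)
z = -9*sqrt(2) - 9*sqrt(2)i


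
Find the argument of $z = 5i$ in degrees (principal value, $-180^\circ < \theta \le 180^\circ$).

a = 0 and b > 0, so z lies on the positive imaginary axis: θ = 90°


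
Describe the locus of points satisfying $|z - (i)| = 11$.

|z - z0| = r describes a circle centered at z0 with radius r
Here z0 = i and r = 11
Locus: Circle centered at (0, 1) with radius 11


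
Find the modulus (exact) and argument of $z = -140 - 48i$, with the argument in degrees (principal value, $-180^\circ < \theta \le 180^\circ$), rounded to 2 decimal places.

|z| = sqrt((-140)^2 + (-48)^2) = 148
arg(z) = arctan(b/a) = arctan(-48/-140) (quadrant-adjusted) = -161.08°


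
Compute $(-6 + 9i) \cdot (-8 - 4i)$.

(a1*a2 - b1*b2) + (a1*b2 + b1*a2)i
= (48 - (-36)) + (24 + (-72))i
= 84 - 48i


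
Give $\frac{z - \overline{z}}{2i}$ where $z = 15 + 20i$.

z - conjugate(z) = 2bi
(z - conjugate(z))/(2i) = 2bi/(2i) = b = 20


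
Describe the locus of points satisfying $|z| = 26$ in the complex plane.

|z| = 26 means sqrt(x^2 + y^2) = 26
This is a circle of radius 26 centered at the origin


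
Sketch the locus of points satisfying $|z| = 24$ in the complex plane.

|z| = 24 means sqrt(x^2 + y^2) = 24
This is a circle of radius 24 centered at the origin


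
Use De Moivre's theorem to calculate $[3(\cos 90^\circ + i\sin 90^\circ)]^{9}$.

By De Moivre: z^n = r^n(cos(nθ) + i sin(nθ))
= 3^9(cos(9*90°) + i sin(9*90°))
= 19683(cos 90° + i sin 90°)
= 19683i


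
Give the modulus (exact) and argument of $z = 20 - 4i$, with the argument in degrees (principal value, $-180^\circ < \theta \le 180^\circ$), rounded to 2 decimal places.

|z| = sqrt(20^2 + (-4)^2) = sqrt(416)
arg(z) = arctan(b/a) = arctan(-4/20) (quadrant-adjusted) = -11.31°


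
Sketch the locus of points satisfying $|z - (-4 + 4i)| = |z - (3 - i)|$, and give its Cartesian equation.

|z - z1| = |z - z2| means z is equidistant from z1 and z2,
i.e. the perpendicular bisector of the segment from (-4, 4) to (3, -1) (midpoint (-1/2, 3/2)).
With z = x + yi, square both sides:
(x - (-4))^2 + (y - 4)^2 = (x - 3)^2 + (y - (-1))^2
The x^2 and y^2 terms cancel: 14x + (-10)y = 10 - 32 = -22
Simplify: 7x - 5y = -11
Locus: Perpendicular bisector of the segment from (-4, 4) to (3, -1): the line 7x - 5y = -11


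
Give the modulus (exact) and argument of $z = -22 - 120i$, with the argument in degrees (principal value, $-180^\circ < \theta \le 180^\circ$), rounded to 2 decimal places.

|z| = sqrt((-22)^2 + (-120)^2) = 122
arg(z) = arctan(b/a) = arctan(-120/-22) (quadrant-adjusted) = -100.39°


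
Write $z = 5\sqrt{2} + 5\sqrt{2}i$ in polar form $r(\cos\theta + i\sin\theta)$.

r = |z| = sqrt(a^2 + b^2) = sqrt((5*sqrt(2))^2 + (5*sqrt(2))^2) = sqrt(50 + 50) = sqrt(100) = 10
θ = arctan(b/a) = arctan(7.0711/7.0711) (quadrant-adjusted) = 45°
z = 10(cos 45° + i sin 45°)


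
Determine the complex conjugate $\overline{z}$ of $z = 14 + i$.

If z = a + bi, then conjugate(z) = a - bi
conjugate(14 + i) = 14 - i


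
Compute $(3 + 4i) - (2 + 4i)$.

(3 - 2) + (4 - 4)i = 1


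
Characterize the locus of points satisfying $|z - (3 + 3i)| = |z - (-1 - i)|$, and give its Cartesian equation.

|z - z1| = |z - z2| means z is equidistant from z1 and z2,
i.e. the perpendicular bisector of the segment from (3, 3) to (-1, -1) (midpoint (1, 1)).
With z = x + yi, square both sides:
(x - 3)^2 + (y - 3)^2 = (x - (-1))^2 + (y - (-1))^2
The x^2 and y^2 terms cancel: -8x + (-8)y = 2 - 18 = -16
Simplify: x + y = 2
Locus: Perpendicular bisector of the segment from (3, 3) to (-1, -1): the line x + y = 2


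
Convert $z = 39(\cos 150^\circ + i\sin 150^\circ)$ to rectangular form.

a = r cos θ = 39 * -sqrt(3)/2 = -39*sqrt(3)/2
b = r sin θ = 39 * 1/2 = 39/2
z = -39*sqrt(3)/2 + (39/2)i


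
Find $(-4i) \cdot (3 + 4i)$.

(a1*a2 - b1*b2) + (a1*b2 + b1*a2)i
= (0 - (-16)) + (0 + (-12))i
= 16 - 12i


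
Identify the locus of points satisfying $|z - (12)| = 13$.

|z - z0| = r describes a circle centered at z0 with radius r
Here z0 = 12 and r = 13
Locus: Circle centered at (12, 0) with radius 13


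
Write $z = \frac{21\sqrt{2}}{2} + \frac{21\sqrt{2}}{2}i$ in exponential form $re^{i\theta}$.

r = |z| = sqrt((21*sqrt(2)/2)^2 + (21*sqrt(2)/2)^2) = sqrt(441/2 + 441/2) = sqrt(441) = 21
θ = arctan(b/a) = arctan(14.8492/14.8492) (quadrant-adjusted) = 45° = π/4
z = 21e^(i*π/4)


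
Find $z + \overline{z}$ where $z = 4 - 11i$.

z + conjugate(z) = (a + bi) + (a - bi) = 2a
= 2 * 4 = 8


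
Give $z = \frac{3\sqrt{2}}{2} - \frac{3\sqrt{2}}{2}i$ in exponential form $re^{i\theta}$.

r = |z| = sqrt((3*sqrt(2)/2)^2 + (-3*sqrt(2)/2)^2) = sqrt(9/2 + 9/2) = sqrt(9) = 3
θ = arctan(b/a) = arctan(-2.1213/2.1213) (quadrant-adjusted) = -45° = -π/4
z = 3e^(-i*π/4)


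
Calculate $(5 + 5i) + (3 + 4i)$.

(5 + 3) + (5 + 4)i = 8 + 9i


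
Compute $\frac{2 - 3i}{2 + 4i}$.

Multiply numerator and denominator by conjugate (2 - 4i):
= (2 - 3i)(2 - 4i) / (2^2 + 4^2)
= (-8 - 14i) / 20
Divide through by 2: (-4 - 7i) / 10
= -2/5 - (7/10)i


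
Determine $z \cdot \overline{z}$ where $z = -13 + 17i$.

z * conjugate(z) = |z|^2 = a^2 + b^2
= (-13)^2 + 17^2 = 458


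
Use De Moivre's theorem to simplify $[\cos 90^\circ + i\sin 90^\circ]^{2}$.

By De Moivre: z^n = r^n(cos(nθ) + i sin(nθ))
= 1^2(cos(2*90°) + i sin(2*90°))
= 1(cos 180° + i sin 180°)
= -1


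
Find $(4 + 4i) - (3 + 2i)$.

(4 - 3) + (4 - 2)i = 1 + 2i


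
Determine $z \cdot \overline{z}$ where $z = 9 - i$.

z * conjugate(z) = |z|^2 = a^2 + b^2
= 9^2 + (-1)^2 = 82


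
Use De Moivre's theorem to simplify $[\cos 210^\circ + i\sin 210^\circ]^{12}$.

By De Moivre: z^n = r^n(cos(nθ) + i sin(nθ))
= 1^12(cos(12*210°) + i sin(12*210°))
= 1(cos 0° + i sin 0°)
= 1


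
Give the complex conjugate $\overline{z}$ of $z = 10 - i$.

If z = a + bi, then conjugate(z) = a - bi
conjugate(10 - i) = 10 + i


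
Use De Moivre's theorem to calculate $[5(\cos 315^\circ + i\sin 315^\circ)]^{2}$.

By De Moivre: z^n = r^n(cos(nθ) + i sin(nθ))
= 5^2(cos(2*315°) + i sin(2*315°))
= 25(cos 270° + i sin 270°)
= -25i


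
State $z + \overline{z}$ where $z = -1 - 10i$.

z + conjugate(z) = (a + bi) + (a - bi) = 2a
= 2 * (-1) = -2


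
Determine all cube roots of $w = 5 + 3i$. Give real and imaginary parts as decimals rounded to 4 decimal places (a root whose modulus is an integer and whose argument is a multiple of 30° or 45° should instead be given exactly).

|w| = sqrt(34) ≈ 5.830952, arg(w) ≈ 30.963757°
Root modulus = sqrt(34)^(1/3) ≈ 1.799892
Root arguments: θ_k = (arg(w) + 360°k)/3 for k = 0, 1, ..., 2
Compute each root as (root modulus)(cos θ_k + i sin θ_k) using full-precision intermediates, then round to 4 decimal places.
Roots: 1.7708 + 0.3225i, -1.1647 + 1.3723i, -0.6061 - 1.6948i


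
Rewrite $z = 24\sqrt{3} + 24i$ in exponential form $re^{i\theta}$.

r = |z| = sqrt((24*sqrt(3))^2 + (24)^2) = sqrt(1728 + 576) = sqrt(2304) = 48
θ = arctan(b/a) = arctan(24/41.5692) (quadrant-adjusted) = 30° = π/6
z = 48e^(i*π/6)


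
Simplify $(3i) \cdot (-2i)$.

(a1*a2 - b1*b2) + (a1*b2 + b1*a2)i
= (0 - (-6)) + (0 + 0)i
= 6


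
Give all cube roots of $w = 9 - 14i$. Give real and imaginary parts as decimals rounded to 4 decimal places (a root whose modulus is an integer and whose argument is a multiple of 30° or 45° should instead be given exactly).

|w| = sqrt(277) ≈ 16.643317, arg(w) ≈ 302.735226°
Root modulus = sqrt(277)^(1/3) ≈ 2.553171
Root arguments: θ_k = (arg(w) + 360°k)/3 for k = 0, 1, ..., 2
Compute each root as (root modulus)(cos θ_k + i sin θ_k) using full-precision intermediates, then round to 4 decimal places.
Roots: -0.4833 + 2.5070i, -1.9295 - 1.6721i, 2.4128 - 0.8349i


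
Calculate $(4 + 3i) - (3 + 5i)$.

(4 - 3) + (3 - 5)i = 1 - 2i


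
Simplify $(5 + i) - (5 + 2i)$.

(5 - 5) + (1 - 2)i = -i


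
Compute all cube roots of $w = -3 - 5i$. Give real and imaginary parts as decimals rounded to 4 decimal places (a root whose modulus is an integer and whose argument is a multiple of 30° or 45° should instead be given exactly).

|w| = sqrt(34) ≈ 5.830952, arg(w) ≈ 239.036243°
Root modulus = sqrt(34)^(1/3) ≈ 1.799892
Root arguments: θ_k = (arg(w) + 360°k)/3 for k = 0, 1, ..., 2
Compute each root as (root modulus)(cos θ_k + i sin θ_k) using full-precision intermediates, then round to 4 decimal places.
Roots: 0.3225 + 1.7708i, -1.6948 - 0.6061i, 1.3723 - 1.1647i


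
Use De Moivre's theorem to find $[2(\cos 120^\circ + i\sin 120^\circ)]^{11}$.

By De Moivre: z^n = r^n(cos(nθ) + i sin(nθ))
= 2^11(cos(11*120°) + i sin(11*120°))
= 2048(cos 240° + i sin 240°)
= -1024 - 1024*sqrt(3)i


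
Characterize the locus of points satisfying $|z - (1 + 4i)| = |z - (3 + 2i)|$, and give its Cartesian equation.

|z - z1| = |z - z2| means z is equidistant from z1 and z2,
i.e. the perpendicular bisector of the segment from (1, 4) to (3, 2) (midpoint (2, 3)).
With z = x + yi, square both sides:
(x - 1)^2 + (y - 4)^2 = (x - 3)^2 + (y - 2)^2
The x^2 and y^2 terms cancel: 4x + (-4)y = 13 - 17 = -4
Simplify: x - y = -1
Locus: Perpendicular bisector of the segment from (1, 4) to (3, 2): the line x - y = -1


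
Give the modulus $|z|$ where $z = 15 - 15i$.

|z| = sqrt(a^2 + b^2) = sqrt(15^2 + (-15)^2) = sqrt(450) = sqrt(450)


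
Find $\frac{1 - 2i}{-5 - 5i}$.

Multiply numerator and denominator by conjugate (-5 + 5i):
= (1 - 2i)(-5 + 5i) / ((-5)^2 + (-5)^2)
= (5 + 15i) / 50
Divide through by 5: (1 + 3i) / 10
= 1/10 + (3/10)i


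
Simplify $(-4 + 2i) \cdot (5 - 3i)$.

(a1*a2 - b1*b2) + (a1*b2 + b1*a2)i
= (-20 - (-6)) + (12 + 10)i
= -14 + 22i


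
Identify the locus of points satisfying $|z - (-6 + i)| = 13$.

|z - z0| = r describes a circle centered at z0 with radius r
Here z0 = -6 + i and r = 13
Locus: Circle centered at (-6, 1) with radius 13


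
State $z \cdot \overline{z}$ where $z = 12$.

z * conjugate(z) = |z|^2 = a^2 + b^2
= 12^2 + 0^2 = 144


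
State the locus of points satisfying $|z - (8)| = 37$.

|z - z0| = r describes a circle centered at z0 with radius r
Here z0 = 8 and r = 37
Locus: Circle centered at (8, 0) with radius 37


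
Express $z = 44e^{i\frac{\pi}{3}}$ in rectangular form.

a = r cos θ = 44 * 1/2 = 22
b = r sin θ = 44 * sqrt(3)/2 = 22*sqrt(3)
z = 22 + 22*sqrt(3)i


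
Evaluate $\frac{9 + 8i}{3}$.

Divisor is real, so divide each part by 3:
= 3 + (8/3)i


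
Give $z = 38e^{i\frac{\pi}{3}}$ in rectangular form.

a = r cos θ = 38 * 1/2 = 19
b = r sin θ = 38 * sqrt(3)/2 = 19*sqrt(3)
z = 19 + 19*sqrt(3)i


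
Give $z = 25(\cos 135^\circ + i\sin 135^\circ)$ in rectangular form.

a = r cos θ = 25 * -sqrt(2)/2 = -25*sqrt(2)/2
b = r sin θ = 25 * sqrt(2)/2 = 25*sqrt(2)/2
z = -25*sqrt(2)/2 + (25*sqrt(2)/2)i


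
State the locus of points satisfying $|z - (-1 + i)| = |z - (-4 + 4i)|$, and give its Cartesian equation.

|z - z1| = |z - z2| means z is equidistant from z1 and z2,
i.e. the perpendicular bisector of the segment from (-1, 1) to (-4, 4) (midpoint (-5/2, 5/2)).
With z = x + yi, square both sides:
(x - (-1))^2 + (y - 1)^2 = (x - (-4))^2 + (y - 4)^2
The x^2 and y^2 terms cancel: -6x + 6y = 32 - 2 = 30
Simplify: x - y = -5
Locus: Perpendicular bisector of the segment from (-1, 1) to (-4, 4): the line x - y = -5


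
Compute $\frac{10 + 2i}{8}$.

Divisor is real, so divide each part by 8:
= 5/4 + (1/4)i


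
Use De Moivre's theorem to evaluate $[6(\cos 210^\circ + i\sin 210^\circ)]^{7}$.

By De Moivre: z^n = r^n(cos(nθ) + i sin(nθ))
= 6^7(cos(7*210°) + i sin(7*210°))
= 279936(cos 30° + i sin 30°)
= 139968*sqrt(3) + 139968i


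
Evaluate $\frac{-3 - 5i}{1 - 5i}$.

Multiply numerator and denominator by conjugate (1 + 5i):
= (-3 - 5i)(1 + 5i) / (1^2 + (-5)^2)
= (22 - 20i) / 26
Divide through by 2: (11 - 10i) / 13
= 11/13 - (10/13)i


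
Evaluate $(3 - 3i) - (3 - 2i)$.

(3 - 3) + (-3 - (-2))i = -i


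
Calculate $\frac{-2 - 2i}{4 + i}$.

Multiply numerator and denominator by conjugate (4 - i):
= (-2 - 2i)(4 - i) / (4^2 + 1^2)
= (-10 - 6i) / 17
= -10/17 - (6/17)i


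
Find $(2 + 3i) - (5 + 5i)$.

(2 - 5) + (3 - 5)i = -3 - 2i


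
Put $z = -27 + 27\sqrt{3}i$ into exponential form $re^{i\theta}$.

r = |z| = sqrt((-27)^2 + (27*sqrt(3))^2) = sqrt(729 + 2187) = sqrt(2916) = 54
θ = arctan(b/a) = arctan(46.7654/-27) (quadrant-adjusted) = 120° = 2π/3
z = 54e^(i*2π/3)


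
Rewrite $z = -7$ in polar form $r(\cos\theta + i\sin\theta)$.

r = |z| = sqrt(a^2 + b^2) = sqrt((-7)^2 + (0)^2) = sqrt(49 + 0) = sqrt(49) = 7
b = 0 and a < 0, so z lies on the negative real axis: θ = 180°
z = 7(cos 180° + i sin 180°)


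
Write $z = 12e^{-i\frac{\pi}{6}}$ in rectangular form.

a = r cos θ = 12 * sqrt(3)/2 = 6*sqrt(3)
b = r sin θ = 12 * -1/2 = -6
z = 6*sqrt(3) - 6i


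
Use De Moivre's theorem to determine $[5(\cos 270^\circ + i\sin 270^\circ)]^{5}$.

By De Moivre: z^n = r^n(cos(nθ) + i sin(nθ))
= 5^5(cos(5*270°) + i sin(5*270°))
= 3125(cos 270° + i sin 270°)
= -3125i


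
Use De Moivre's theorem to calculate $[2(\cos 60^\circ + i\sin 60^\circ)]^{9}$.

By De Moivre: z^n = r^n(cos(nθ) + i sin(nθ))
= 2^9(cos(9*60°) + i sin(9*60°))
= 512(cos 180° + i sin 180°)
= -512


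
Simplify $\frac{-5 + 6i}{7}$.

Divisor is real, so divide each part by 7:
= -5/7 + (6/7)i


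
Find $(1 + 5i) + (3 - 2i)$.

(1 + 3) + (5 + (-2))i = 4 + 3i


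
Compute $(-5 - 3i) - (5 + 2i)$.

(-5 - 5) + (-3 - 2)i = -10 - 5i


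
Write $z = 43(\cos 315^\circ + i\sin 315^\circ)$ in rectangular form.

a = r cos θ = 43 * sqrt(2)/2 = 43*sqrt(2)/2
b = r sin θ = 43 * -sqrt(2)/2 = -43*sqrt(2)/2
z = 43*sqrt(2)/2 - (43*sqrt(2)/2)i


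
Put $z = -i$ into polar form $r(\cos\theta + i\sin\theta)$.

r = |z| = sqrt(a^2 + b^2) = sqrt((0)^2 + (-1)^2) = sqrt(0 + 1) = sqrt(1) = 1
a = 0 and b < 0, so z lies on the negative imaginary axis: θ = 270°
z = 1(cos 270° + i sin 270°)


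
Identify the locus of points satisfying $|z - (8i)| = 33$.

|z - z0| = r describes a circle centered at z0 with radius r
Here z0 = 8i and r = 33
Locus: Circle centered at (0, 8) with radius 33


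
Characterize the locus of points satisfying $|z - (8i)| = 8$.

|z - z0| = r describes a circle centered at z0 with radius r
Here z0 = 8i and r = 8
Locus: Circle centered at (0, 8) with radius 8


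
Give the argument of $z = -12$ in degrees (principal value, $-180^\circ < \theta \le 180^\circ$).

b = 0 and a < 0, so z lies on the negative real axis: θ = 180°


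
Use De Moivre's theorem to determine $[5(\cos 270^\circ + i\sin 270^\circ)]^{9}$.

By De Moivre: z^n = r^n(cos(nθ) + i sin(nθ))
= 5^9(cos(9*270°) + i sin(9*270°))
= 1953125(cos 270° + i sin 270°)
= -1953125i


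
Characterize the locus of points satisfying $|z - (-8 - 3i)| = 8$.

|z - z0| = r describes a circle centered at z0 with radius r
Here z0 = -8 - 3i and r = 8
Locus: Circle centered at (-8, -3) with radius 8


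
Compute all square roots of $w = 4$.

|w| = 4, arg(w) = 0°
Root modulus = 4^(1/2) = 2
Root arguments: θ_k = (0° + 360°k)/2 for k = 0, 1, ..., 1
Roots: 2, -2


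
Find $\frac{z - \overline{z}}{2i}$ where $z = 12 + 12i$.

z - conjugate(z) = 2bi
(z - conjugate(z))/(2i) = 2bi/(2i) = b = 12


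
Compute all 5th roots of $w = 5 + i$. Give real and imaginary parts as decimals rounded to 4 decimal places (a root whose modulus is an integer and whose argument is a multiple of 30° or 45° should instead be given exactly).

|w| = sqrt(26) ≈ 5.099020, arg(w) ≈ 11.309932°
Root modulus = sqrt(26)^(1/5) ≈ 1.385152
Root arguments: θ_k = (arg(w) + 360°k)/5 for k = 0, 1, ..., 4
Compute each root as (root modulus)(cos θ_k + i sin θ_k) using full-precision intermediates, then round to 4 decimal places.
Roots: 1.3841 + 0.0547i, 0.3757 + 1.3332i, -1.1519 + 0.7693i, -1.0876 - 0.8578i, 0.4797 - 1.2994i


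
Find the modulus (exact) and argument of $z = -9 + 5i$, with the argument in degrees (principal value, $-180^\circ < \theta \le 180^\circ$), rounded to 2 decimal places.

|z| = sqrt((-9)^2 + 5^2) = sqrt(106)
arg(z) = arctan(b/a) = arctan(5/-9) (quadrant-adjusted) = 150.95°


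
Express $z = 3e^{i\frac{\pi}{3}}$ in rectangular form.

a = r cos θ = 3 * 1/2 = 3/2
b = r sin θ = 3 * sqrt(3)/2 = 3*sqrt(3)/2
z = 3/2 + (3*sqrt(3)/2)i


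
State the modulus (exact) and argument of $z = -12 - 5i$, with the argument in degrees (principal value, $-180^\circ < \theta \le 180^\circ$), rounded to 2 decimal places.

|z| = sqrt((-12)^2 + (-5)^2) = 13
arg(z) = arctan(b/a) = arctan(-5/-12) (quadrant-adjusted) = -157.38°


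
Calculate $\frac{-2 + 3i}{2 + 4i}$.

Multiply numerator and denominator by conjugate (2 - 4i):
= (-2 + 3i)(2 - 4i) / (2^2 + 4^2)
= (8 + 14i) / 20
Divide through by 2: (4 + 7i) / 10
= 2/5 + (7/10)i


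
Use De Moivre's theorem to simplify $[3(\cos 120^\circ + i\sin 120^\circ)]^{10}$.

By De Moivre: z^n = r^n(cos(nθ) + i sin(nθ))
= 3^10(cos(10*120°) + i sin(10*120°))
= 59049(cos 120° + i sin 120°)
= -59049/2 + (59049*sqrt(3)/2)i


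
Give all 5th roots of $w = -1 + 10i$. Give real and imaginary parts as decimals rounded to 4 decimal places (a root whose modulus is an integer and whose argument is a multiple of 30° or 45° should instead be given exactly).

|w| = sqrt(101) ≈ 10.049876, arg(w) ≈ 95.710593°
Root modulus = sqrt(101)^(1/5) ≈ 1.586471
Root arguments: θ_k = (arg(w) + 360°k)/5 for k = 0, 1, ..., 4
Compute each root as (root modulus)(cos θ_k + i sin θ_k) using full-precision intermediates, then round to 4 decimal places.
Roots: 1.4988 + 0.5202i, -0.0316 + 1.5862i, -1.5183 + 0.4601i, -0.9067 - 1.3018i, 0.9579 - 1.2646i


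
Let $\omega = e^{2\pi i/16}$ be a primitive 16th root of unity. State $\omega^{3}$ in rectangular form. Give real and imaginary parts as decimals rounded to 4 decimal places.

ω^3 = e^(2πi·3/16) = e^(i·3π/8)
= cos(3π/8) + i sin(3π/8)
= 0.3827 + 0.9239i


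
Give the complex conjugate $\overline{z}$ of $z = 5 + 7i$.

If z = a + bi, then conjugate(z) = a - bi
conjugate(5 + 7i) = 5 - 7i


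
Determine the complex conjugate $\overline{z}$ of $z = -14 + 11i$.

If z = a + bi, then conjugate(z) = a - bi
conjugate(-14 + 11i) = -14 - 11i


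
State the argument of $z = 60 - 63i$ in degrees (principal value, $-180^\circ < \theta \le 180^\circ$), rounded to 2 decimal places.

θ = arctan(b/a) = arctan(-63/60) (quadrant-adjusted) = -46.40°


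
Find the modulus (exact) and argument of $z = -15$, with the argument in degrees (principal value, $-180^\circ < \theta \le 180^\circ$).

|z| = sqrt((-15)^2 + 0^2) = 15
b = 0 and a < 0, so z lies on the negative real axis: arg(z) = 180°


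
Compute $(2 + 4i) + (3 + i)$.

(2 + 3) + (4 + 1)i = 5 + 5i


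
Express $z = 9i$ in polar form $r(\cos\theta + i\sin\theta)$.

r = |z| = sqrt(a^2 + b^2) = sqrt((0)^2 + (9)^2) = sqrt(0 + 81) = sqrt(81) = 9
a = 0 and b > 0, so z lies on the positive imaginary axis: θ = 90°
z = 9(cos 90° + i sin 90°)


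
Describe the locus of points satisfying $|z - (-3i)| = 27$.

|z - z0| = r describes a circle centered at z0 with radius r
Here z0 = -3i and r = 27
Locus: Circle centered at (0, -3) with radius 27


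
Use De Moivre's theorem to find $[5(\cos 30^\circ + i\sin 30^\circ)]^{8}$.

By De Moivre: z^n = r^n(cos(nθ) + i sin(nθ))
= 5^8(cos(8*30°) + i sin(8*30°))
= 390625(cos 240° + i sin 240°)
= -390625/2 - (390625*sqrt(3)/2)i


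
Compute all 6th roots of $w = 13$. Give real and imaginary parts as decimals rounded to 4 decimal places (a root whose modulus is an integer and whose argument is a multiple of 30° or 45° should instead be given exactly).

|w| = 13, arg(w) = 0°
Root modulus = 13^(1/6) ≈ 1.533406
Root arguments: θ_k = (0° + 360°k)/6 for k = 0, 1, ..., 5
Compute each root as (root modulus)(cos θ_k + i sin θ_k) using full-precision intermediates, then round to 4 decimal places.
Roots: 1.5334, 0.7667 + 1.3280i, -0.7667 + 1.3280i, -1.5334, -0.7667 - 1.3280i, 0.7667 - 1.3280i


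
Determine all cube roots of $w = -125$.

|w| = 125, arg(w) = 180°
Root modulus = 125^(1/3) = 5
Root arguments: θ_k = (180° + 360°k)/3 for k = 0, 1, ..., 2
Roots: 5/2 + (5*sqrt(3)/2)i, -5, 5/2 - (5*sqrt(3)/2)i


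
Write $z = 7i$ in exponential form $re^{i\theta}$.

r = |z| = sqrt((0)^2 + (7)^2) = sqrt(0 + 49) = sqrt(49) = 7
a = 0 and b > 0, so z lies on the positive imaginary axis: θ = 90° = π/2
z = 7e^(i*π/2)


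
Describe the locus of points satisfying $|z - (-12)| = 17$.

|z - z0| = r describes a circle centered at z0 with radius r
Here z0 = -12 and r = 17
Locus: Circle centered at (-12, 0) with radius 17


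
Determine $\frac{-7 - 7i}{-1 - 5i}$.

Multiply numerator and denominator by conjugate (-1 + 5i):
= (-7 - 7i)(-1 + 5i) / ((-1)^2 + (-5)^2)
= (42 - 28i) / 26
Divide through by 2: (21 - 14i) / 13
= 21/13 - (14/13)i


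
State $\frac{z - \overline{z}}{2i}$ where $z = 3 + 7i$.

z - conjugate(z) = 2bi
(z - conjugate(z))/(2i) = 2bi/(2i) = b = 7


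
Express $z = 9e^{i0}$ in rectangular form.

a = r cos θ = 9 * 1 = 9
b = r sin θ = 9 * 0 = 0
z = 9


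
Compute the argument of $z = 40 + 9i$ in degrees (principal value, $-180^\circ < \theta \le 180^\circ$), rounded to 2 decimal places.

θ = arctan(b/a) = arctan(9/40) (quadrant-adjusted) = 12.68°


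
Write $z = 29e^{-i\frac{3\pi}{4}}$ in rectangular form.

a = r cos θ = 29 * -sqrt(2)/2 = -29*sqrt(2)/2
b = r sin θ = 29 * -sqrt(2)/2 = -29*sqrt(2)/2
z = -29*sqrt(2)/2 - (29*sqrt(2)/2)i


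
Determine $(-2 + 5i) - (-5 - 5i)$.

(-2 - (-5)) + (5 - (-5))i = 3 + 10i


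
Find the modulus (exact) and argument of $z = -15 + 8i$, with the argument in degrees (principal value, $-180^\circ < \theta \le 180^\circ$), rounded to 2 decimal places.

|z| = sqrt((-15)^2 + 8^2) = 17
arg(z) = arctan(b/a) = arctan(8/-15) (quadrant-adjusted) = 151.93°


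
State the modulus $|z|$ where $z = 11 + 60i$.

|z| = sqrt(a^2 + b^2) = sqrt(11^2 + 60^2) = sqrt(3721) = 61


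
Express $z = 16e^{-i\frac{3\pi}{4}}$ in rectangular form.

a = r cos θ = 16 * -sqrt(2)/2 = -8*sqrt(2)
b = r sin θ = 16 * -sqrt(2)/2 = -8*sqrt(2)
z = -8*sqrt(2) - 8*sqrt(2)i


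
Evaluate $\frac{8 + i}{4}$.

Divisor is real, so divide each part by 4:
= 2 + (1/4)i


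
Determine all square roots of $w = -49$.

|w| = 49, arg(w) = 180°
Root modulus = 49^(1/2) = 7
Root arguments: θ_k = (180° + 360°k)/2 for k = 0, 1, ..., 1
Roots: 7i, -7i


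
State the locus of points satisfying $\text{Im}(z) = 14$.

Im(z) = y where z = x + yi; the equation y = 14 is satisfied by all points with that y-coordinate
Locus: Horizontal line y = 14


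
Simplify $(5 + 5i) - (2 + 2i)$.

(5 - 2) + (5 - 2)i = 3 + 3i


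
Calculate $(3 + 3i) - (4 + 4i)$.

(3 - 4) + (3 - 4)i = -1 - i


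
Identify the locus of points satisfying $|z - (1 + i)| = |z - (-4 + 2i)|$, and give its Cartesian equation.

|z - z1| = |z - z2| means z is equidistant from z1 and z2,
i.e. the perpendicular bisector of the segment from (1, 1) to (-4, 2) (midpoint (-3/2, 3/2)).
With z = x + yi, square both sides:
(x - 1)^2 + (y - 1)^2 = (x - (-4))^2 + (y - 2)^2
The x^2 and y^2 terms cancel: -10x + 2y = 20 - 2 = 18
Simplify: 5x - y = -9
Locus: Perpendicular bisector of the segment from (1, 1) to (-4, 2): the line 5x - y = -9


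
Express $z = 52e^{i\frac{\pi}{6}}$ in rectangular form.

a = r cos θ = 52 * sqrt(3)/2 = 26*sqrt(3)
b = r sin θ = 52 * 1/2 = 26
z = 26*sqrt(3) + 26i


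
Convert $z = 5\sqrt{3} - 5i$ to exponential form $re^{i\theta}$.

r = |z| = sqrt((5*sqrt(3))^2 + (-5)^2) = sqrt(75 + 25) = sqrt(100) = 10
θ = arctan(b/a) = arctan(-5/8.6603) (quadrant-adjusted) = -30° = -π/6
z = 10e^(-i*π/6)


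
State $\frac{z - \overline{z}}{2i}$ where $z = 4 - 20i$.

z - conjugate(z) = 2bi
(z - conjugate(z))/(2i) = 2bi/(2i) = b = -20


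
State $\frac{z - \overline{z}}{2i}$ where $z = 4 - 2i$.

z - conjugate(z) = 2bi
(z - conjugate(z))/(2i) = 2bi/(2i) = b = -2


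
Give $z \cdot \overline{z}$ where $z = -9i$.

z * conjugate(z) = |z|^2 = a^2 + b^2
= 0^2 + (-9)^2 = 81


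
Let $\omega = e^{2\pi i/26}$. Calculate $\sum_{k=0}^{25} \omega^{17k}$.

Let ζ = ω^17 = e^(2πi·17/26). Since 26 ∤ 17, ζ ≠ 1.
Sum = Σ_{k=0}^{25} ζ^k = (ζ^26 - 1)/(ζ - 1) = (ω^{17·26} - 1)/(ζ - 1) = (1 - 1)/(ζ - 1) = 0


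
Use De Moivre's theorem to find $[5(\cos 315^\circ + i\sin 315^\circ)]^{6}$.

By De Moivre: z^n = r^n(cos(nθ) + i sin(nθ))
= 5^6(cos(6*315°) + i sin(6*315°))
= 15625(cos 90° + i sin 90°)
= 15625i


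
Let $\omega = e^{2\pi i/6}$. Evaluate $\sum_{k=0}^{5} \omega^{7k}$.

Let ζ = ω^7 = e^(2πi·7/6). Since 6 ∤ 7, ζ ≠ 1.
Sum = Σ_{k=0}^{5} ζ^k = (ζ^6 - 1)/(ζ - 1) = (ω^{7·6} - 1)/(ζ - 1) = (1 - 1)/(ζ - 1) = 0


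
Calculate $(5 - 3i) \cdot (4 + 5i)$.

(a1*a2 - b1*b2) + (a1*b2 + b1*a2)i
= (20 - (-15)) + (25 + (-12))i
= 35 + 13i


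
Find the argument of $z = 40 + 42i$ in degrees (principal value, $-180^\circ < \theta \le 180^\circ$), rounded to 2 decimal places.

θ = arctan(b/a) = arctan(42/40) (quadrant-adjusted) = 46.40°


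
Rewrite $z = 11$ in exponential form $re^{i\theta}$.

r = |z| = sqrt((11)^2 + (0)^2) = sqrt(121 + 0) = sqrt(121) = 11
b = 0 and a > 0, so z lies on the positive real axis: θ = 0
z = 11e^(i*0) = 11


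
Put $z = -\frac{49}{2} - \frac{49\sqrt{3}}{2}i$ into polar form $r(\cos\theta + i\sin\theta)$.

r = |z| = sqrt(a^2 + b^2) = sqrt((-49/2)^2 + (-49*sqrt(3)/2)^2) = sqrt(2401/4 + 7203/4) = sqrt(2401) = 49
θ = arctan(b/a) = arctan(-42.4352/-24.5) (quadrant-adjusted) = 240°
z = 49(cos 240° + i sin 240°)


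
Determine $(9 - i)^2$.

(a + bi)^2 = a^2 - b^2 + 2abi
= 9^2 - (-1)^2 + 2*9*(-1)i
= 80 - 18i


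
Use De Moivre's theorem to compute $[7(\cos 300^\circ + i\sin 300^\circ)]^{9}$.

By De Moivre: z^n = r^n(cos(nθ) + i sin(nθ))
= 7^9(cos(9*300°) + i sin(9*300°))
= 40353607(cos 180° + i sin 180°)
= -40353607


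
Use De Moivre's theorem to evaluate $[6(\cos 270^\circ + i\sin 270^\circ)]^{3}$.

By De Moivre: z^n = r^n(cos(nθ) + i sin(nθ))
= 6^3(cos(3*270°) + i sin(3*270°))
= 216(cos 90° + i sin 90°)
= 216i


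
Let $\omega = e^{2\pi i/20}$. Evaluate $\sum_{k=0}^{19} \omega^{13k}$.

Let ζ = ω^13 = e^(2πi·13/20). Since 20 ∤ 13, ζ ≠ 1.
Sum = Σ_{k=0}^{19} ζ^k = (ζ^20 - 1)/(ζ - 1) = (ω^{13·20} - 1)/(ζ - 1) = (1 - 1)/(ζ - 1) = 0


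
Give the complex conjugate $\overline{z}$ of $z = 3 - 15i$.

If z = a + bi, then conjugate(z) = a - bi
conjugate(3 - 15i) = 3 + 15i


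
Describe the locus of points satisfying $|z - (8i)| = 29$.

|z - z0| = r describes a circle centered at z0 with radius r
Here z0 = 8i and r = 29
Locus: Circle centered at (0, 8) with radius 29


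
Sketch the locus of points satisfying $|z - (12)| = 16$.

|z - z0| = r describes a circle centered at z0 with radius r
Here z0 = 12 and r = 16
Locus: Circle centered at (12, 0) with radius 16


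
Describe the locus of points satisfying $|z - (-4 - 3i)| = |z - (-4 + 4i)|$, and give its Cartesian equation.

|z - z1| = |z - z2| means z is equidistant from z1 and z2,
i.e. the perpendicular bisector of the segment from (-4, -3) to (-4, 4) (midpoint (-4, 1/2)).
With z = x + yi, square both sides:
(x - (-4))^2 + (y - (-3))^2 = (x - (-4))^2 + (y - 4)^2
The x^2 and y^2 terms cancel: 0x + 14y = 32 - 25 = 7
Simplify: y = 1/2
Locus: Perpendicular bisector of the segment from (-4, -3) to (-4, 4): the line y = 1/2
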